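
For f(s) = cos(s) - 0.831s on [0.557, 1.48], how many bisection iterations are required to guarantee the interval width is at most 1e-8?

Initial width b − a = 1.48 − 0.557 = 0.923000.
After n steps the width is (b−a)/2^n; need (b−a)/2^n ≤ 1e-8.
So n ≥ log₂(0.923000/1e-8) = log₂(92300000.0000) ≈ 26.4598.
Hence n = 27.

27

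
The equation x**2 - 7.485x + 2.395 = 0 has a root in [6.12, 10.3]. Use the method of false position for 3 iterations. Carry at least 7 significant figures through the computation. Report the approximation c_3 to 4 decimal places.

7.1119

f(6.120000) = -5.958800, f(10.300000) = 31.389500
step 1: c = 6.786905, f(c) = -2.342902 < 0 → new bracket [6.786905, 10.300000]
step 2: c = 7.030909, f(c) = -0.797671 < 0 → new bracket [7.030909, 10.300000]
step 3: c = 7.111925, f(c) = -0.258283 < 0 → new bracket [7.111925, 10.300000]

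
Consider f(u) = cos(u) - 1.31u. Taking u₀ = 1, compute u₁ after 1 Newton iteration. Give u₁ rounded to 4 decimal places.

0.6422

f'(u) = -sin(u) - 1.31
u_0 = 1.000000: f = -0.769698, f' = -2.151471 → u_1 = 1.000000 - (-0.769698)/(-2.151471) = 0.642246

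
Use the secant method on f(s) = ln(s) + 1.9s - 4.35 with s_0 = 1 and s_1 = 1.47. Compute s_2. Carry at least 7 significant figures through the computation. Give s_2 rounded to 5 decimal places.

1.90083

f(s_0) = -2.450000, f(s_1) = -1.171738
s_2 = 1.470000 - (-1.171738)·(1.470000 - 1.000000)/(-1.171738 - (-2.450000)) = 1.900832; f(s_2) = -0.096127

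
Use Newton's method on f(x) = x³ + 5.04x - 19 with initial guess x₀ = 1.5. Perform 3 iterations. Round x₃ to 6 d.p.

2.053004

Newton update: x ← x − f(x)/f'(x).
f'(x) = 3x² + 5.04
x_0 = 1.500000: f = -8.065000, f' = 11.790000 → x_1 = 1.500000 - (-8.065000)/(11.790000) = 2.184054
x_1 = 2.184054: f = 2.425776, f' = 19.350279 → x_2 = 2.184054 - (2.425776)/(19.350279) = 2.058693
x_2 = 2.058693: f = 0.101000, f' = 17.754651 → x_3 = 2.058693 - (0.101000)/(17.754651) = 2.053004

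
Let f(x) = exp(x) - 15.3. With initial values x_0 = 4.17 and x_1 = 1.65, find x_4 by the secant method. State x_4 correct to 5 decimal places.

f(x_0) = 49.415452, f(x_1) = -10.093020
x_2 = 1.650000 - (-10.093020)·(1.650000 - 4.170000)/(-10.093020 - (49.415452)) = 2.077408; f(x_2) = -7.316250
x_3 = 2.077408 - (-7.316250)·(2.077408 - 1.650000)/(-7.316250 - (-10.093020)) = 3.203546; f(x_3) = 9.319674
x_4 = 3.203546 - (9.319674)·(3.203546 - 2.077408)/(9.319674 - (-7.316250)) = 2.572668; f(x_4) = -2.199269

2.57267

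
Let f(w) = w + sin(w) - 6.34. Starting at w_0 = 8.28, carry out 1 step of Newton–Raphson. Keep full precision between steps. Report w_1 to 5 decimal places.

f'(w) = 1 + cos(w)
w_0 = 8.280000: f = 2.850618, f' = 0.586752 → w_1 = 8.280000 - (2.850618)/(0.586752) = 3.421695

3.42170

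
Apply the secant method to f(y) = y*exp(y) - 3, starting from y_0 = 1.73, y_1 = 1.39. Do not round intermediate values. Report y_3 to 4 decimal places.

f(y_0) = 6.758331, f(y_1) = 2.580642
y_2 = 1.390000 - (2.580642)·(1.390000 - 1.730000)/(2.580642 - (6.758331)) = 1.179975; f(y_2) = 0.839986
y_3 = 1.179975 - (0.839986)·(1.179975 - 1.390000)/(0.839986 - (2.580642)) = 1.078624; f(y_3) = 0.171834

1.0786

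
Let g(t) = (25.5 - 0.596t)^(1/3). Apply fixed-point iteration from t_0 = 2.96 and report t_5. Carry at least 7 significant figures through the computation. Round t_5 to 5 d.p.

2.87590

t_1 = g(2.960000) = 2.873877
t_2 = g(2.873877) = 2.875947
t_3 = g(2.875947) = 2.875898
t_4 = g(2.875898) = 2.875899
t_5 = g(2.875899) = 2.875899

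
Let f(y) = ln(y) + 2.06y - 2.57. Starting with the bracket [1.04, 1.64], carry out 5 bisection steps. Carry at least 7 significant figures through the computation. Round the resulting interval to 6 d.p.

f(1.040000) = -0.388379, f(1.640000) = 1.303096 (opposite signs)
step 1: m = 1.340000, f(m) = 0.483070 > 0 → root in [1.040000, 1.340000]
step 2: m = 1.190000, f(m) = 0.055353 > 0 → root in [1.040000, 1.190000]
step 3: m = 1.115000, f(m) = -0.164246 < 0 → root in [1.115000, 1.190000]
step 4: m = 1.152500, f(m) = -0.053917 < 0 → root in [1.152500, 1.190000]
step 5: m = 1.171250, f(m) = 0.000847 > 0 → root in [1.152500, 1.171250]

[1.152500, 1.171250]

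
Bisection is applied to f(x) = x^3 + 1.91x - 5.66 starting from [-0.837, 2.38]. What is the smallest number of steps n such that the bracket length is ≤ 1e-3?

12

Initial width b − a = 2.38 − -0.837 = 3.217000.
After n steps the width is (b−a)/2^n; need (b−a)/2^n ≤ 1e-3.
So n ≥ log₂(3.217000/1e-3) = log₂(3217.0000) ≈ 11.6515.
Hence n = 12.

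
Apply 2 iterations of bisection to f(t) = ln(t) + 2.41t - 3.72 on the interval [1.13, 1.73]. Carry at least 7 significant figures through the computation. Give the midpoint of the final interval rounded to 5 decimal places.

f(1.130000) = -0.874482, f(1.730000) = 0.997421 (opposite signs)
step 1: m = 1.430000, f(m) = 0.083974 > 0 → root in [1.130000, 1.430000]
step 2: m = 1.280000, f(m) = -0.388340 < 0 → root in [1.280000, 1.430000]
Midpoint of [1.280000, 1.430000] = 1.355000

1.35500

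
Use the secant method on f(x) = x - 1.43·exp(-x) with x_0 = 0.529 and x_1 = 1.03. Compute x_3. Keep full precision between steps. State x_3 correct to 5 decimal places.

f(x_0) = -0.313547, f(x_1) = 0.519480
x_2 = 1.030000 - (0.519480)·(1.030000 - 0.529000)/(0.519480 - (-0.313547)) = 0.717574; f(x_2) = 0.019827
x_3 = 0.717574 - (0.019827)·(0.717574 - 1.030000)/(0.019827 - (0.519480)) = 0.705176; f(x_3) = -0.001275

0.70518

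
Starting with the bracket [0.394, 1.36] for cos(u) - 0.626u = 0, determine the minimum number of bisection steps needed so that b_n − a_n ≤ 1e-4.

14

Initial width b − a = 1.36 − 0.394 = 0.966000.
After n steps the width is (b−a)/2^n; need (b−a)/2^n ≤ 1e-4.
So n ≥ log₂(0.966000/1e-4) = log₂(9660.0000) ≈ 13.2378.
Hence n = 14.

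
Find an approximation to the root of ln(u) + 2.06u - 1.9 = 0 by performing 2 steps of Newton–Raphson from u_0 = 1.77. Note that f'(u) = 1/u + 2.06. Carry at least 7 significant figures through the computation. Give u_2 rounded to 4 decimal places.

u_0 = 1.770000: f = 2.317180, f' = 2.624972 → u_1 = 1.770000 - (2.317180)/(2.624972) = 0.887255
u_1 = 0.887255: f = -0.191876, f' = 3.187071 → u_2 = 0.887255 - (-0.191876)/(3.187071) = 0.947460

0.9475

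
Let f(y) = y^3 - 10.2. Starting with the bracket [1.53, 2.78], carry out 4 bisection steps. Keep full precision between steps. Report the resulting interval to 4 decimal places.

[2.1550, 2.2331]

f(1.530000) = -6.618423, f(2.780000) = 11.284952 (opposite signs)
step 1: m = 2.155000, f(m) = -0.192126 < 0 → root in [2.155000, 2.780000]
step 2: m = 2.467500, f(m) = 4.823513 > 0 → root in [2.155000, 2.467500]
step 3: m = 2.311250, f(m) = 2.146412 > 0 → root in [2.155000, 2.311250]
step 4: m = 2.233125, f(m) = 0.936253 > 0 → root in [2.155000, 2.233125]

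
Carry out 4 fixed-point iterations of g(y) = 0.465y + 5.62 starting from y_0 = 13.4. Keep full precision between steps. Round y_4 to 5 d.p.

10.64004

y_1 = g(13.400000) = 11.851000
y_2 = g(11.851000) = 11.130715
y_3 = g(11.130715) = 10.795782
y_4 = g(10.795782) = 10.640039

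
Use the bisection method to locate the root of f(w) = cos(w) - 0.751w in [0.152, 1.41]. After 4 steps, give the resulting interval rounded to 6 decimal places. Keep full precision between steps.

f(0.152000) = 0.874318, f(1.410000) = -0.898806 (opposite signs)
step 1: m = 0.781000, f(m) = 0.123679 > 0 → root in [0.781000, 1.410000]
step 2: m = 1.095500, f(m) = -0.365119 < 0 → root in [0.781000, 1.095500]
step 3: m = 0.938250, f(m) = -0.113425 < 0 → root in [0.781000, 0.938250]
step 4: m = 0.859625, f(m) = 0.007143 > 0 → root in [0.859625, 0.938250]

[0.859625, 0.938250]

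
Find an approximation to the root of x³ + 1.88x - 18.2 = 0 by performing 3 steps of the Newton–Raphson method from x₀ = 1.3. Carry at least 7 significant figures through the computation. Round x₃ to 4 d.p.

Newton update: x ← x − f(x)/f'(x).
f'(x) = 3x² + 1.88
x_0 = 1.300000: f = -13.559000, f' = 6.950000 → x_1 = 1.300000 - (-13.559000)/(6.950000) = 3.250935
x_1 = 3.250935: f = 22.269528, f' = 33.585740 → x_2 = 3.250935 - (22.269528)/(33.585740) = 2.587870
x_2 = 2.587870: f = 3.996351, f' = 21.971218 → x_3 = 2.587870 - (3.996351)/(21.971218) = 2.405980

2.4060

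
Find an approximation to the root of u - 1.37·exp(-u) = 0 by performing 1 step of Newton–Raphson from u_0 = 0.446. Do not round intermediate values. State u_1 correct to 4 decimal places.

0.6756

Newton update: u ← u − f(u)/f'(u).
f'(u) = 1 + 1.37·exp(-u)
u_0 = 0.446000: f = -0.431052, f' = 1.877052 → u_1 = 0.446000 - (-0.431052)/(1.877052) = 0.675643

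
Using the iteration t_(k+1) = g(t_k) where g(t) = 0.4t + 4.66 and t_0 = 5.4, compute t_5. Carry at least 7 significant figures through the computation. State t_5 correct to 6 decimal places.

7.742432

t_1 = g(5.400000) = 6.820000
t_2 = g(6.820000) = 7.388000
t_3 = g(7.388000) = 7.615200
t_4 = g(7.615200) = 7.706080
t_5 = g(7.706080) = 7.742432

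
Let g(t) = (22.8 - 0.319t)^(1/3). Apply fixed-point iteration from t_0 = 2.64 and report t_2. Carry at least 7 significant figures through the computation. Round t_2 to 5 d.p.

2.79807

t_1 = g(2.640000) = 2.800248
t_2 = g(2.800248) = 2.798074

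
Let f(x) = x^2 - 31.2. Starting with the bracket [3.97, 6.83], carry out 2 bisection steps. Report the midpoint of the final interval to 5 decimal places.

5.75750

f(3.970000) = -15.439100, f(6.830000) = 15.448900 (opposite signs)
step 1: m = 5.400000, f(m) = -2.040000 < 0 → root in [5.400000, 6.830000]
step 2: m = 6.115000, f(m) = 6.193225 > 0 → root in [5.400000, 6.115000]
Midpoint of [5.400000, 6.115000] = 5.757500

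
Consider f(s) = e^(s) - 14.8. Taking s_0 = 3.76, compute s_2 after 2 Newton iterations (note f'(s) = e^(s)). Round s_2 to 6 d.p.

2.768268

s_0 = 3.760000: f = 28.148426, f' = 42.948426 → s_1 = 3.760000 - (28.148426)/(42.948426) = 3.104599
s_1 = 3.104599: f = 7.500283, f' = 22.300283 → s_2 = 3.104599 - (7.500283)/(22.300283) = 2.768268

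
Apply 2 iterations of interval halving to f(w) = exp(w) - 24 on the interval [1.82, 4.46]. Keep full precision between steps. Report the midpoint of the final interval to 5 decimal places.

3.47000

f(1.820000) = -17.828142, f(4.460000) = 62.487509 (opposite signs)
step 1: m = 3.140000, f(m) = -0.896133 < 0 → root in [3.140000, 4.460000]
step 2: m = 3.800000, f(m) = 20.701184 > 0 → root in [3.140000, 3.800000]
Midpoint of [3.140000, 3.800000] = 3.470000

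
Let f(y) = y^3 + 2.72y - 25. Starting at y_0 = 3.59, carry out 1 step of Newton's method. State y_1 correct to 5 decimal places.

Newton update: y ← y − f(y)/f'(y).
f'(y) = 3y^2 + 2.72
y_0 = 3.590000: f = 31.033079, f' = 41.384300 → y_1 = 3.590000 - (31.033079)/(41.384300) = 2.840124

2.84012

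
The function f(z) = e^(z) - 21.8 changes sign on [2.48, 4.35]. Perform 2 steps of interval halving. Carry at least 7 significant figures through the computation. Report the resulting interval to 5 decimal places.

f(2.480000) = -9.858736, f(4.350000) = 55.678463 (opposite signs)
step 1: m = 3.415000, f(m) = 8.616949 > 0 → root in [2.480000, 3.415000]
step 2: m = 2.947500, f(m) = -2.741751 < 0 → root in [2.947500, 3.415000]

[2.94750, 3.41500]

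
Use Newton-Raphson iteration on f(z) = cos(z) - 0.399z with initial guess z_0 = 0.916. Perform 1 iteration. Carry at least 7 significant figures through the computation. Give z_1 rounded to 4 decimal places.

1.1203

f'(z) = -sin(z) - 0.399
z_0 = 0.916000: f = 0.243514, f' = -1.192172 → z_1 = 0.916000 - (0.243514)/(-1.192172) = 1.120261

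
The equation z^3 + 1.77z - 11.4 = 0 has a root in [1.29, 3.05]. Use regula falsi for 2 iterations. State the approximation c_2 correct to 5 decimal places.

1.88482

f(1.290000) = -6.970011, f(3.050000) = 22.371125
step 1: c = 1.708089, f(c) = -3.393212 < 0 → new bracket [1.708089, 3.050000]
step 2: c = 1.884822, f(c) = -1.367938 < 0 → new bracket [1.884822, 3.050000]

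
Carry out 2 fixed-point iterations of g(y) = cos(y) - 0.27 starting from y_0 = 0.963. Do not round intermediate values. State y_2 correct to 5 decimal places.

0.68502

y_1 = g(0.963000) = 0.301060
y_2 = g(0.301060) = 0.685023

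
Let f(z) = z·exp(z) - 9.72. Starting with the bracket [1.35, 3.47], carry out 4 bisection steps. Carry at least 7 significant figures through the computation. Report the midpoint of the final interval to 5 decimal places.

1.68125

f(1.350000) = -4.512476, f(3.470000) = 101.794496 (opposite signs)
step 1: m = 2.410000, f(m) = 17.112846 > 0 → root in [1.350000, 2.410000]
step 2: m = 1.880000, f(m) = 2.600589 > 0 → root in [1.350000, 1.880000]
step 3: m = 1.615000, f(m) = -1.599961 < 0 → root in [1.615000, 1.880000]
step 4: m = 1.747500, f(m) = 0.311059 > 0 → root in [1.615000, 1.747500]
Midpoint of [1.615000, 1.747500] = 1.681250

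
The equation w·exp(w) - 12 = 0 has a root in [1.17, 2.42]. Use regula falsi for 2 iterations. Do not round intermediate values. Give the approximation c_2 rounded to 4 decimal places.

False-position update: c = (a·f(b) − b·f(a))/(f(b) − f(a)); replace the endpoint whose sign matches f(c).
f(1.170000) = -8.230269, f(2.420000) = 15.214980
step 1: c = 1.608803, f(c) = -3.961096 < 0 → new bracket [1.608803, 2.420000]
step 2: c = 1.776367, f(c) = -1.504595 < 0 → new bracket [1.776367, 2.420000]

1.7764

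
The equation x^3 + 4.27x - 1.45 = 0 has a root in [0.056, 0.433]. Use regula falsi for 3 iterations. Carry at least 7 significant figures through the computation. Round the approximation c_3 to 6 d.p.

False-position update: c = (a·f(b) − b·f(a))/(f(b) − f(a)); replace the endpoint whose sign matches f(c).
f(0.056000) = -1.210704, f(0.433000) = 0.480093
step 1: c = 0.325953, f(c) = -0.023550 < 0 → new bracket [0.325953, 0.433000]
step 2: c = 0.330958, f(c) = -0.000557 < 0 → new bracket [0.330958, 0.433000]
step 3: c = 0.331077, f(c) = -0.000013 < 0 → new bracket [0.331077, 0.433000]

0.331077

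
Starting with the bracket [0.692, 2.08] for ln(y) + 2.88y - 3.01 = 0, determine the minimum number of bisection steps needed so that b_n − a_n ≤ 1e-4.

Initial width b − a = 2.08 − 0.692 = 1.388000.
After n steps the width is (b−a)/2^n; need (b−a)/2^n ≤ 1e-4.
So n ≥ log₂(1.388000/1e-4) = log₂(13880.0000) ≈ 13.7607.
Hence n = 14.

14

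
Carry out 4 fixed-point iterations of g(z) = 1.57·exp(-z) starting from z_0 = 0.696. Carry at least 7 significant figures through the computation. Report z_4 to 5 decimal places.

z_1 = g(0.696000) = 0.782764
z_2 = g(0.782764) = 0.717711
z_3 = g(0.717711) = 0.765952
z_4 = g(0.765952) = 0.729879

0.72988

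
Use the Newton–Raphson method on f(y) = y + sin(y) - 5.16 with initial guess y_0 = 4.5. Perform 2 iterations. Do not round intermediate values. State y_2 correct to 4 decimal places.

f'(y) = 1 + cos(y)
y_0 = 4.500000: f = -1.637530, f' = 0.789204 → y_1 = 4.500000 - (-1.637530)/(0.789204) = 6.574913
y_1 = 6.574913: f = 1.702521, f' = 1.957748 → y_2 = 6.574913 - (1.702521)/(1.957748) = 5.705281

5.7053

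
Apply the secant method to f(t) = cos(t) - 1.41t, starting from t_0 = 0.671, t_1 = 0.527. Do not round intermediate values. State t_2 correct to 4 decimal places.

0.5884

f(t_0) = -0.162910, f(t_1) = 0.121250
t_2 = 0.527000 - (0.121250)·(0.527000 - 0.671000)/(0.121250 - (-0.162910)) = 0.588444; f(t_2) = 0.002099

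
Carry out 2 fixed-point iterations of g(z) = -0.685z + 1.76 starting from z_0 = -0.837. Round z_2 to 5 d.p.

z_1 = g(-0.837000) = 2.333345
z_2 = g(2.333345) = 0.161659

0.16166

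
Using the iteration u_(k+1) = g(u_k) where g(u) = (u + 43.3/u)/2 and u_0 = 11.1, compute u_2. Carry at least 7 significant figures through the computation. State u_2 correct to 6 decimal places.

6.636719

u_1 = g(11.100000) = 7.500450
u_2 = g(7.500450) = 6.636719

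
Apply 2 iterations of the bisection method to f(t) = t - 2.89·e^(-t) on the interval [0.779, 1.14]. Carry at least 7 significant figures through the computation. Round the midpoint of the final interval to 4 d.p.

1.0046

f(0.779000) = -0.547119, f(1.140000) = 0.215723 (opposite signs)
step 1: m = 0.959500, f(m) = -0.147614 < 0 → root in [0.959500, 1.140000]
step 2: m = 1.049750, f(m) = 0.038177 > 0 → root in [0.959500, 1.049750]
Midpoint of [0.959500, 1.049750] = 1.004625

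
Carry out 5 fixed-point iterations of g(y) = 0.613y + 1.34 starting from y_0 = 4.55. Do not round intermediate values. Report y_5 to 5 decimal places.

y_1 = g(4.550000) = 4.129150
y_2 = g(4.129150) = 3.871169
y_3 = g(3.871169) = 3.713027
y_4 = g(3.713027) = 3.616085
y_5 = g(3.616085) = 3.556660

3.55666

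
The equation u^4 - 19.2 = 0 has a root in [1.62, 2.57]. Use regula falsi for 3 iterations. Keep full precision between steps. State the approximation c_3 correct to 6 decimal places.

2.080000

False-position update: c = (a·f(b) − b·f(a))/(f(b) − f(a)); replace the endpoint whose sign matches f(c).
f(1.620000) = -12.312525, f(2.570000) = 24.424704
step 1: c = 1.938394, f(c) = -5.082173 < 0 → new bracket [1.938394, 2.570000]
step 2: c = 2.047180, f(c) = -1.635989 < 0 → new bracket [2.047180, 2.570000]
step 3: c = 2.080000, f(c) = -0.482258 < 0 → new bracket [2.080000, 2.570000]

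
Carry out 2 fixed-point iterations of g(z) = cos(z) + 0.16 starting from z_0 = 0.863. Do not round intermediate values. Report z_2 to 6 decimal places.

0.849382

z_1 = g(0.863000) = 0.810161
z_2 = g(0.810161) = 0.849382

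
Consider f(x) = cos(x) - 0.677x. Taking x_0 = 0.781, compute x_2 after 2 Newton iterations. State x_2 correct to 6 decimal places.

f'(x) = -sin(x) - 0.677
x_0 = 0.781000: f = 0.181473, f' = -1.380990 → x_1 = 0.781000 - (0.181473)/(-1.380990) = 0.912408
x_1 = 0.912408: f = -0.005857, f' = -1.467979 → x_2 = 0.912408 - (-0.005857)/(-1.467979) = 0.908418

0.908418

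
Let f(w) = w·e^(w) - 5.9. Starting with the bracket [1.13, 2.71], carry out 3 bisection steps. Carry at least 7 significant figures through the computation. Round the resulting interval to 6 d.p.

f(1.130000) = -2.401908, f(2.710000) = 34.829337 (opposite signs)
step 1: m = 1.920000, f(m) = 7.196240 > 0 → root in [1.130000, 1.920000]
step 2: m = 1.525000, f(m) = 1.107594 > 0 → root in [1.130000, 1.525000]
step 3: m = 1.327500, f(m) = -0.893198 < 0 → root in [1.327500, 1.525000]

[1.327500, 1.525000]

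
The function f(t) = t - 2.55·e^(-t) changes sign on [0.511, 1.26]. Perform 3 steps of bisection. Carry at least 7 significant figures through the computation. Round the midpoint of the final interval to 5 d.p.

0.93231

f(0.511000) = -1.018733, f(1.260000) = 0.536682 (opposite signs)
step 1: m = 0.885500, f(m) = -0.166395 < 0 → root in [0.885500, 1.260000]
step 2: m = 1.072750, f(m) = 0.200480 > 0 → root in [0.885500, 1.072750]
step 3: m = 0.979125, f(m) = 0.021244 > 0 → root in [0.885500, 0.979125]
Midpoint of [0.885500, 0.979125] = 0.932312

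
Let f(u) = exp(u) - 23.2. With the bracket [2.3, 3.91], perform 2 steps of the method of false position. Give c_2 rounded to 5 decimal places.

3.03619

False-position update: c = (a·f(b) − b·f(a))/(f(b) − f(a)); replace the endpoint whose sign matches f(c).
f(2.300000) = -13.225818, f(3.910000) = 26.698952
step 1: c = 2.833342, f(c) = -6.197809 < 0 → new bracket [2.833342, 3.910000]
step 2: c = 3.036186, f(c) = -2.374327 < 0 → new bracket [3.036186, 3.910000]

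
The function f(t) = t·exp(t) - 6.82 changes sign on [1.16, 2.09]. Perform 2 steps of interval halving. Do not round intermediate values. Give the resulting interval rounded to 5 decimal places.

f(1.160000) = -3.119677, f(2.090000) = 10.077473 (opposite signs)
step 1: m = 1.625000, f(m) = 1.432431 > 0 → root in [1.160000, 1.625000]
step 2: m = 1.392500, f(m) = -1.215327 < 0 → root in [1.392500, 1.625000]

[1.39250, 1.62500]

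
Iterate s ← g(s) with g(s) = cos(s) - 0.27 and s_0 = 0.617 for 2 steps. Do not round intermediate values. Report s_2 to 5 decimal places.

s_1 = g(0.617000) = 0.545618
s_2 = g(0.545618) = 0.584807

0.58481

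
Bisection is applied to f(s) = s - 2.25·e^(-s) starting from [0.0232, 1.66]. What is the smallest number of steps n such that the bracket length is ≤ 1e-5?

18

Initial width b − a = 1.66 − 0.0232 = 1.636800.
After n steps the width is (b−a)/2^n; need (b−a)/2^n ≤ 1e-5.
So n ≥ log₂(1.636800/1e-5) = log₂(163680.0000) ≈ 17.3205.
Hence n = 18.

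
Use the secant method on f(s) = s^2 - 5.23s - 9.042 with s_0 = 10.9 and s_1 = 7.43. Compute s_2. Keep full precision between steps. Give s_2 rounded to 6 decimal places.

f(s_0) = 52.761000, f(s_1) = 7.304000
s_2 = 7.430000 - (7.304000)·(7.430000 - 10.900000)/(7.304000 - (52.761000)) = 6.872443; f(s_2) = 2.245594

6.872443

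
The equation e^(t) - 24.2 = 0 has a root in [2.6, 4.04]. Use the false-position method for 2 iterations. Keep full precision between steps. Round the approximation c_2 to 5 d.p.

3.09973

False-position update: c = (a·f(b) − b·f(a))/(f(b) − f(a)); replace the endpoint whose sign matches f(c).
f(2.600000) = -10.736262, f(4.040000) = 32.626343
step 1: c = 2.956533, f(c) = -4.968811 < 0 → new bracket [2.956533, 4.040000]
step 2: c = 3.099731, f(c) = -2.008016 < 0 → new bracket [3.099731, 4.040000]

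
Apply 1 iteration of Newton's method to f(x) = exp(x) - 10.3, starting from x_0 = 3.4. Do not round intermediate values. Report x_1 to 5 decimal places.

f'(x) = exp(x)
x_0 = 3.400000: f = 19.664100, f' = 29.964100 → x_1 = 3.400000 - (19.664100)/(29.964100) = 2.743745

2.74374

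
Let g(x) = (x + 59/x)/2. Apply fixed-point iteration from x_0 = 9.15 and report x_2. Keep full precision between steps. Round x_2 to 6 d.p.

x_1 = g(9.150000) = 7.799044
x_2 = g(7.799044) = 7.682037

7.682037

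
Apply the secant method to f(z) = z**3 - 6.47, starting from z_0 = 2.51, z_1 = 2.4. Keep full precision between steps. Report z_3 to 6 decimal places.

1.893437

f(z_0) = 9.343251, f(z_1) = 7.354000
z_2 = 2.400000 - (7.354000)·(2.400000 - 2.510000)/(7.354000 - (9.343251)) = 1.993344; f(z_2) = 1.450399
z_3 = 1.993344 - (1.450399)·(1.993344 - 2.400000)/(1.450399 - (7.354000)) = 1.893437; f(z_3) = 0.318170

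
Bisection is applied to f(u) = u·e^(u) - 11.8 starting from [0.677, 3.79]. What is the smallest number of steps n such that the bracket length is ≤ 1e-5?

Initial width b − a = 3.79 − 0.677 = 3.113000.
After n steps the width is (b−a)/2^n; need (b−a)/2^n ≤ 1e-5.
So n ≥ log₂(3.113000/1e-5) = log₂(311300.0000) ≈ 18.2479.
Hence n = 19.

19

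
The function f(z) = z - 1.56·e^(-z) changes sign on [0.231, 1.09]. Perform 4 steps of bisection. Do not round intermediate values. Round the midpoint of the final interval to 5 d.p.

0.74103

f(0.231000) = -1.007234, f(1.090000) = 0.565502 (opposite signs)
step 1: m = 0.660500, f(m) = -0.145385 < 0 → root in [0.660500, 1.090000]
step 2: m = 0.875250, f(m) = 0.225108 > 0 → root in [0.660500, 0.875250]
step 3: m = 0.767875, f(m) = 0.044038 > 0 → root in [0.660500, 0.767875]
step 4: m = 0.714188, f(m) = -0.049572 < 0 → root in [0.714188, 0.767875]
Midpoint of [0.714188, 0.767875] = 0.741031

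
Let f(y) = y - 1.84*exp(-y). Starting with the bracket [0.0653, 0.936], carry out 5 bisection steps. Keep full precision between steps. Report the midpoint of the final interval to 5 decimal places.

f(0.065300) = -1.658387, f(0.936000) = 0.214364 (opposite signs)
step 1: m = 0.500650, f(m) = -0.614641 < 0 → root in [0.500650, 0.936000]
step 2: m = 0.718325, f(m) = -0.178801 < 0 → root in [0.718325, 0.936000]
step 3: m = 0.827163, f(m) = 0.022552 > 0 → root in [0.718325, 0.827163]
step 4: m = 0.772744, f(m) = -0.076866 < 0 → root in [0.772744, 0.827163]
step 5: m = 0.799953, f(m) = -0.026851 < 0 → root in [0.799953, 0.827163]
Midpoint of [0.799953, 0.827163] = 0.813558

0.81356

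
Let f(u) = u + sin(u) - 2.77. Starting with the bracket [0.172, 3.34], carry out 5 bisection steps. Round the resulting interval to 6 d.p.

[1.756000, 1.855000]

f(0.172000) = -2.426847, f(3.340000) = 0.372892 (opposite signs)
step 1: m = 1.756000, f(m) = -0.031101 < 0 → root in [1.756000, 3.340000]
step 2: m = 2.548000, f(m) = 0.337343 > 0 → root in [1.756000, 2.548000]
step 3: m = 2.152000, f(m) = 0.217802 > 0 → root in [1.756000, 2.152000]
step 4: m = 1.954000, f(m) = 0.111472 > 0 → root in [1.756000, 1.954000]
step 5: m = 1.855000, f(m) = 0.044885 > 0 → root in [1.756000, 1.855000]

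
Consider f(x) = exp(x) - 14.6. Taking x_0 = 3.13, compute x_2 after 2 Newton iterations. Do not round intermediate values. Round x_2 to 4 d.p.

Newton update: x ← x − f(x)/f'(x).
f'(x) = exp(x)
x_0 = 3.130000: f = 8.273980, f' = 22.873980 → x_1 = 3.130000 - (8.273980)/(22.873980) = 2.768280
x_1 = 2.768280: f = 1.331206, f' = 15.931206 → x_2 = 2.768280 - (1.331206)/(15.931206) = 2.684720

2.6847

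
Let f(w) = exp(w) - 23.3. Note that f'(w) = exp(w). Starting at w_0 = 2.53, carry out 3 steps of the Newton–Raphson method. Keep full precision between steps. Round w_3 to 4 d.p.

w_0 = 2.530000: f = -10.746494, f' = 12.553506 → w_1 = 2.530000 - (-10.746494)/(12.553506) = 3.386055
w_1 = 3.386055: f = 6.249156, f' = 29.549156 → w_2 = 3.386055 - (6.249156)/(29.549156) = 3.174572
w_2 = 3.174572: f = 0.616576, f' = 23.916576 → w_3 = 3.174572 - (0.616576)/(23.916576) = 3.148791

3.1488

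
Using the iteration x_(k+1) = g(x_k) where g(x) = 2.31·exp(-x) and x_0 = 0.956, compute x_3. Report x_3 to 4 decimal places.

0.8929

x_1 = g(0.956000) = 0.888028
x_2 = g(0.888028) = 0.950488
x_3 = g(0.950488) = 0.892936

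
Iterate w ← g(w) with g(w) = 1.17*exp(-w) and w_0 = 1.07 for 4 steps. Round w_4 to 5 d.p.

0.68551

w_1 = g(1.070000) = 0.401320
w_2 = g(0.401320) = 0.783240
w_3 = g(0.783240) = 0.534600
w_4 = g(0.534600) = 0.685507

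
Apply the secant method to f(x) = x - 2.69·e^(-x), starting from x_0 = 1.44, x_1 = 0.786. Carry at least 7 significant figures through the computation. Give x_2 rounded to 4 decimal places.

1.0175

f(x_0) = 0.802664, f(x_1) = -0.439736
x_2 = 0.786000 - (-0.439736)·(0.786000 - 1.440000)/(-0.439736 - (0.802664)) = 1.017477; f(x_2) = 0.045026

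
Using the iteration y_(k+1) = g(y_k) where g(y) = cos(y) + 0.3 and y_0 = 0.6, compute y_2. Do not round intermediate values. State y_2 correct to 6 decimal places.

0.730874

y_1 = g(0.600000) = 1.125336
y_2 = g(1.125336) = 0.730874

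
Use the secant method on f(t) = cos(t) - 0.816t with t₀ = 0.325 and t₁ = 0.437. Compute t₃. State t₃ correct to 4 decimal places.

f(t_0) = 0.682451, f(t_1) = 0.549433
t_2 = 0.437000 - (0.549433)·(0.437000 - 0.325000)/(0.549433 - (0.682451)) = 0.899621; f(t_2) = -0.112183
t_3 = 0.899621 - (-0.112183)·(0.899621 - 0.437000)/(-0.112183 - (0.549433)) = 0.821179; f(t_3) = 0.011277

0.8212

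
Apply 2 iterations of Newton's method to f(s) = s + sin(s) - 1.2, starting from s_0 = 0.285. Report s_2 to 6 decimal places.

f'(s) = 1 + cos(s)
s_0 = 0.285000: f = -0.633843, f' = 1.959662 → s_1 = 0.285000 - (-0.633843)/(1.959662) = 0.608445
s_1 = 0.608445: f = -0.019963, f' = 1.820538 → s_2 = 0.608445 - (-0.019963)/(1.820538) = 0.619410

0.619410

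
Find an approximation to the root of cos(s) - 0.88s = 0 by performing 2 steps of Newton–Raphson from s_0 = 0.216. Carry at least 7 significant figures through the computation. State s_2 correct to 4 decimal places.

0.7991

f'(s) = -sin(s) - 0.88
s_0 = 0.216000: f = 0.786683, f' = -1.094324 → s_1 = 0.216000 - (0.786683)/(-1.094324) = 0.934875
s_1 = 0.934875: f = -0.228771, f' = -1.684525 → s_2 = 0.934875 - (-0.228771)/(-1.684525) = 0.799068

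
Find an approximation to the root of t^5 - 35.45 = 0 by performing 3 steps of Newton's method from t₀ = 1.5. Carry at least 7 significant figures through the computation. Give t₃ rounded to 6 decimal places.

Newton update: t ← t − f(t)/f'(t).
f'(t) = 5t⁴
t_0 = 1.500000: f = -27.856250, f' = 25.312500 → t_1 = 1.500000 - (-27.856250)/(25.312500) = 2.600494
t_1 = 2.600494: f = 83.476636, f' = 228.661640 → t_2 = 2.600494 - (83.476636)/(228.661640) = 2.235428
t_2 = 2.235428: f = 20.371701, f' = 124.856874 → t_3 = 2.235428 - (20.371701)/(124.856874) = 2.072267

2.072267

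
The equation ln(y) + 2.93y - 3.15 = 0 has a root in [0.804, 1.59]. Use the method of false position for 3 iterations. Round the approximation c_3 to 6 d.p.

1.056385

False-position update: c = (a·f(b) − b·f(a))/(f(b) − f(a)); replace the endpoint whose sign matches f(c).
f(0.804000) = -1.012436, f(1.590000) = 1.972434
step 1: c = 1.070603, f(c) = 0.055088 > 0 → new bracket [0.804000, 1.070603]
step 2: c = 1.056845, f(c) = 0.001844 > 0 → new bracket [0.804000, 1.056845]
step 3: c = 1.056385, f(c) = 0.000062 > 0 → new bracket [0.804000, 1.056385]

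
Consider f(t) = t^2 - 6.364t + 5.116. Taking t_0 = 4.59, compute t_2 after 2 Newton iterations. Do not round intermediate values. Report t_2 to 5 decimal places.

5.43217

Newton update: t ← t − f(t)/f'(t).
f'(t) = 2t - 6.364
t_0 = 4.590000: f = -3.026660, f' = 2.816000 → t_1 = 4.590000 - (-3.026660)/(2.816000) = 5.664808
t_1 = 5.664808: f = 1.155213, f' = 4.965616 → t_2 = 5.664808 - (1.155213)/(4.965616) = 5.432166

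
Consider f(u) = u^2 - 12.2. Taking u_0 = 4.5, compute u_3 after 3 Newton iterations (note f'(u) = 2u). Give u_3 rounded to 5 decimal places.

3.49285

u_0 = 4.500000: f = 8.050000, f' = 9.000000 → u_1 = 4.500000 - (8.050000)/(9.000000) = 3.605556
u_1 = 3.605556: f = 0.800031, f' = 7.211111 → u_2 = 3.605556 - (0.800031)/(7.211111) = 3.494611
u_2 = 3.494611: f = 0.012309, f' = 6.989223 → u_3 = 3.494611 - (0.012309)/(6.989223) = 3.492850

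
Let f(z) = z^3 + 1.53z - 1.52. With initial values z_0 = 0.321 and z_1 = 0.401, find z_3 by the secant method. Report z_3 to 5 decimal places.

0.70930

f(z_0) = -0.995794, f(z_1) = -0.841989
z_2 = 0.401000 - (-0.841989)·(0.401000 - 0.321000)/(-0.841989 - (-0.995794)) = 0.838951; f(z_2) = 0.354082
z_3 = 0.838951 - (0.354082)·(0.838951 - 0.401000)/(0.354082 - (-0.841989)) = 0.709301; f(z_3) = -0.077914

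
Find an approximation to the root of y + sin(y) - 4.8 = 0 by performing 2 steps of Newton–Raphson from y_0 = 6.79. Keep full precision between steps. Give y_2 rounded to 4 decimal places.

f'(y) = 1 + cos(y)
y_0 = 6.790000: f = 2.475395, f' = 1.874295 → y_1 = 6.790000 - (2.475395)/(1.874295) = 5.469293
y_1 = 5.469293: f = -0.057673, f' = 1.686674 → y_2 = 5.469293 - (-0.057673)/(1.686674) = 5.503486

5.5035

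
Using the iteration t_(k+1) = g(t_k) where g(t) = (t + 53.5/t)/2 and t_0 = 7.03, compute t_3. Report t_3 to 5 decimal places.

7.31437

t_1 = g(7.030000) = 7.320121
t_2 = g(7.320121) = 7.314372
t_3 = g(7.314372) = 7.314369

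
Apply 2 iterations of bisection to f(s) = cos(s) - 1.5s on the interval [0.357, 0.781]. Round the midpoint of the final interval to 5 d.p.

f(0.357000) = 0.401449, f(0.781000) = -0.461290 (opposite signs)
step 1: m = 0.569000, f(m) = -0.011060 < 0 → root in [0.357000, 0.569000]
step 2: m = 0.463000, f(m) = 0.200217 > 0 → root in [0.463000, 0.569000]
Midpoint of [0.463000, 0.569000] = 0.516000

0.51600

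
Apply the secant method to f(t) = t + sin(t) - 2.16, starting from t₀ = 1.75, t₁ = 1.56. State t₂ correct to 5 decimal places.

Secant update: t_(k+1) = t_k − f(t_k)·(t_k − t_(k-1))/(f(t_k) − f(t_(k-1))).
f(t_0) = 0.573986, f(t_1) = 0.399942
t_2 = 1.560000 - (0.399942)·(1.560000 - 1.750000)/(0.399942 - (0.573986)) = 1.123393; f(t_2) = -0.135033

1.12339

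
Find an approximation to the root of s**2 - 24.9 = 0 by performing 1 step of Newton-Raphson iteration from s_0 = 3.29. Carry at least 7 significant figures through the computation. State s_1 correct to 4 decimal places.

Newton update: s ← s − f(s)/f'(s).
f'(s) = 2s
s_0 = 3.290000: f = -14.075900, f' = 6.580000 → s_1 = 3.290000 - (-14.075900)/(6.580000) = 5.429195

5.4292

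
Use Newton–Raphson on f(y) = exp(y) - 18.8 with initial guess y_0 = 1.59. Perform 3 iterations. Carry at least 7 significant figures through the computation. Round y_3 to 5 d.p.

f'(y) = exp(y)
y_0 = 1.590000: f = -13.896251, f' = 4.903749 → y_1 = 1.590000 - (-13.896251)/(4.903749) = 4.423802
y_1 = 4.423802: f = 64.612777, f' = 83.412777 → y_2 = 4.423802 - (64.612777)/(83.412777) = 3.649187
y_2 = 3.649187: f = 19.643385, f' = 38.443385 → y_3 = 3.649187 - (19.643385)/(38.443385) = 3.138217

3.13822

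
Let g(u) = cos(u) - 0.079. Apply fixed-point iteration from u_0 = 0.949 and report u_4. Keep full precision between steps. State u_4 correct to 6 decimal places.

0.734921

u_1 = g(0.949000) = 0.503496
u_2 = g(0.503496) = 0.796901
u_3 = g(0.796901) = 0.619926
u_4 = g(0.619926) = 0.734921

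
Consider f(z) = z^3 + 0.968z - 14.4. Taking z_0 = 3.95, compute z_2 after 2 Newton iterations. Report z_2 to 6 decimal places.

Newton update: z ← z − f(z)/f'(z).
f'(z) = 3z^2 + 0.968
z_0 = 3.950000: f = 51.053475, f' = 47.775500 → z_1 = 3.950000 - (51.053475)/(47.775500) = 2.881388
z_1 = 2.881388: f = 12.311609, f' = 25.875190 → z_2 = 2.881388 - (12.311609)/(25.875190) = 2.405580

2.405580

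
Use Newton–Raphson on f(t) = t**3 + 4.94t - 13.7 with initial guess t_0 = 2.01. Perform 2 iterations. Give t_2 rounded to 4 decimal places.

Newton update: t ← t − f(t)/f'(t).
f'(t) = 3t**2 + 4.94
t_0 = 2.010000: f = 4.350001, f' = 17.060300 → t_1 = 2.010000 - (4.350001)/(17.060300) = 1.755022
t_1 = 1.755022: f = 0.375456, f' = 14.180307 → t_2 = 1.755022 - (0.375456)/(14.180307) = 1.728545

1.7285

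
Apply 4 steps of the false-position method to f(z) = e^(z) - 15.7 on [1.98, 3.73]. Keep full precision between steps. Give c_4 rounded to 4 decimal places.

2.7285

False-position update: c = (a·f(b) − b·f(a))/(f(b) − f(a)); replace the endpoint whose sign matches f(c).
f(1.980000) = -8.457257, f(3.730000) = 25.979108
step 1: c = 2.409784, f(c) = -4.568443 < 0 → new bracket [2.409784, 3.730000]
step 2: c = 2.607225, f(c) = -2.138637 < 0 → new bracket [2.607225, 3.730000]
step 3: c = 2.692623, f(c) = -0.929630 < 0 → new bracket [2.692623, 3.730000]
step 4: c = 2.728462, f(c) = -0.390678 < 0 → new bracket [2.728462, 3.730000]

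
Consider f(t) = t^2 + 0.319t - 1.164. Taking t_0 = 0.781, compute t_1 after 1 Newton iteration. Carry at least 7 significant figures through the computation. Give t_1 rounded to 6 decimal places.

f'(t) = 2t + 0.319
t_0 = 0.781000: f = -0.304900, f' = 1.881000 → t_1 = 0.781000 - (-0.304900)/(1.881000) = 0.943095

0.943095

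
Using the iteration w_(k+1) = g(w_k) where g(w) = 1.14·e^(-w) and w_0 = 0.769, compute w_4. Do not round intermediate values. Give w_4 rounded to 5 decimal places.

0.63693

w_1 = g(0.769000) = 0.528363
w_2 = g(0.528363) = 0.672109
w_3 = g(0.672109) = 0.582119
w_4 = g(0.582119) = 0.636933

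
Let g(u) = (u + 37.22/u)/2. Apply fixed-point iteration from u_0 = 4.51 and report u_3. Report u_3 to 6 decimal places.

6.100823

u_1 = g(4.510000) = 6.381386
u_2 = g(6.381386) = 6.106987
u_3 = g(6.106987) = 6.100823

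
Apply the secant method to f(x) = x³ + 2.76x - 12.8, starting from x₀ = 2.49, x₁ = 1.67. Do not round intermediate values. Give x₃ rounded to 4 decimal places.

1.9575

f(x_0) = 9.510649, f(x_1) = -3.533337
x_2 = 1.670000 - (-3.533337)·(1.670000 - 2.490000)/(-3.533337 - (9.510649)) = 1.892120; f(x_2) = -0.803729
x_3 = 1.892120 - (-0.803729)·(1.892120 - 1.670000)/(-0.803729 - (-3.533337)) = 1.957524; f(x_3) = 0.103796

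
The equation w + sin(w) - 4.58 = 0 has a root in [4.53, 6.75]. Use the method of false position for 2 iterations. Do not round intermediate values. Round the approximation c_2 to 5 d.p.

f(4.530000) = -1.033413, f(6.750000) = 2.620044
step 1: c = 5.157947, f(c) = -0.324423 < 0 → new bracket [5.157947, 6.750000]
step 2: c = 5.333360, f(c) = -0.059953 < 0 → new bracket [5.333360, 6.750000]

5.33336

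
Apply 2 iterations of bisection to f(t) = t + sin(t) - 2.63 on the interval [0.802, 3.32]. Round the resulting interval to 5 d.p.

f(0.802000) = -1.109252, f(3.320000) = 0.512538 (opposite signs)
step 1: m = 2.061000, f(m) = 0.313237 > 0 → root in [0.802000, 2.061000]
step 2: m = 1.431500, f(m) = -0.208186 < 0 → root in [1.431500, 2.061000]

[1.43150, 2.06100]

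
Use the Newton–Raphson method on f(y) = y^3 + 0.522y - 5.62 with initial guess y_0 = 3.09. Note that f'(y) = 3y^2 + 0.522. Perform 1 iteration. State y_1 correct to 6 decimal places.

y_0 = 3.090000: f = 25.496609, f' = 29.166300 → y_1 = 3.090000 - (25.496609)/(29.166300) = 2.215820

2.215820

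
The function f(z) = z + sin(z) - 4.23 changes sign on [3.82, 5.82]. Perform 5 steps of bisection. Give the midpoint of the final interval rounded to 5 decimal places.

f(3.820000) = -1.037554, f(5.820000) = 1.143200 (opposite signs)
step 1: m = 4.820000, f(m) = -0.404216 < 0 → root in [4.820000, 5.820000]
step 2: m = 5.320000, f(m) = 0.268986 > 0 → root in [4.820000, 5.320000]
step 3: m = 5.070000, f(m) = -0.096736 < 0 → root in [5.070000, 5.320000]
step 4: m = 5.195000, f(m) = 0.079214 > 0 → root in [5.070000, 5.195000]
step 5: m = 5.132500, f(m) = -0.010544 < 0 → root in [5.132500, 5.195000]
Midpoint of [5.132500, 5.195000] = 5.163750

5.16375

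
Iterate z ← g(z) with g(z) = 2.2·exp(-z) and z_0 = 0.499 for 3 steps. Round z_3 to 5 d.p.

z_1 = g(0.499000) = 1.335702
z_2 = g(1.335702) = 0.578541
z_3 = g(0.578541) = 1.233574

1.23357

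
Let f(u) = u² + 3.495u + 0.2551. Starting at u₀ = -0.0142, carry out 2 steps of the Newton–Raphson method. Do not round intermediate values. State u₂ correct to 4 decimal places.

f'(u) = 2u + 3.495
u_0 = -0.014200: f = 0.205673, f' = 3.466600 → u_1 = -0.014200 - (0.205673)/(3.466600) = -0.073530
u_1 = -0.073530: f = 0.003520, f' = 3.347940 → u_2 = -0.073530 - (0.003520)/(3.347940) = -0.074581

-0.0746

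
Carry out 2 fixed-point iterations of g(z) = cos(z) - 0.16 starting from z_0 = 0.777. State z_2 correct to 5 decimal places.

z_1 = g(0.777000) = 0.553020
z_2 = g(0.553020) = 0.690942

0.69094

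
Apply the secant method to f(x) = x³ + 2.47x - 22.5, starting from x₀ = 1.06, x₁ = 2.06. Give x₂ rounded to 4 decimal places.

f(x_0) = -18.690784, f(x_1) = -8.669984
x_2 = 2.060000 - (-8.669984)·(2.060000 - 1.060000)/(-8.669984 - (-18.690784)) = 2.925199; f(x_2) = 9.755547

2.9252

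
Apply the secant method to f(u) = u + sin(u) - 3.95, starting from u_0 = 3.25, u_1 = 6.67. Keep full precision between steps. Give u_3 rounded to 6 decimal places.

f(u_0) = -0.808195, f(u_1) = 3.097240
u_2 = 6.670000 - (3.097240)·(6.670000 - 3.250000)/(3.097240 - (-0.808195)) = 3.957739; f(u_2) = -0.720772
u_3 = 3.957739 - (-0.720772)·(3.957739 - 6.670000)/(-0.720772 - (3.097240)) = 4.469765; f(u_3) = -0.450946

4.469765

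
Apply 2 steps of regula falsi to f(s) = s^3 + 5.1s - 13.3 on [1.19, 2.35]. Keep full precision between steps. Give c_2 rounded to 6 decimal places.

1.653421

f(1.190000) = -5.545841, f(2.350000) = 11.662875
step 1: c = 1.563832, f(c) = -1.499990 < 0 → new bracket [1.563832, 2.350000]
step 2: c = 1.653421, f(c) = -0.347428 < 0 → new bracket [1.653421, 2.350000]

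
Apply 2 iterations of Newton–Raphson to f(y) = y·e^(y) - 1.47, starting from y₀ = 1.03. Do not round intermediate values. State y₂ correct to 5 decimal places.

Newton update: y ← y − f(y)/f'(y).
f'(y) = (y + 1)·e^(y)
y_0 = 1.030000: f = 1.415098, f' = 5.686164 → y_1 = 1.030000 - (1.415098)/(5.686164) = 0.781133
y_1 = 0.781133: f = 0.235952, f' = 3.889898 → y_2 = 0.781133 - (0.235952)/(3.889898) = 0.720475

0.72048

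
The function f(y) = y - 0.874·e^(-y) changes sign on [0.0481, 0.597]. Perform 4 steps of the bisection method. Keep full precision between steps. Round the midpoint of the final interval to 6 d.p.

0.511234

f(0.048100) = -0.784856, f(0.597000) = 0.115897 (opposite signs)
step 1: m = 0.322550, f(m) = -0.310488 < 0 → root in [0.322550, 0.597000]
step 2: m = 0.459775, f(m) = -0.092091 < 0 → root in [0.459775, 0.597000]
step 3: m = 0.528388, f(m) = 0.013117 > 0 → root in [0.459775, 0.528388]
step 4: m = 0.494081, f(m) = -0.039173 < 0 → root in [0.494081, 0.528388]
Midpoint of [0.494081, 0.528388] = 0.511234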